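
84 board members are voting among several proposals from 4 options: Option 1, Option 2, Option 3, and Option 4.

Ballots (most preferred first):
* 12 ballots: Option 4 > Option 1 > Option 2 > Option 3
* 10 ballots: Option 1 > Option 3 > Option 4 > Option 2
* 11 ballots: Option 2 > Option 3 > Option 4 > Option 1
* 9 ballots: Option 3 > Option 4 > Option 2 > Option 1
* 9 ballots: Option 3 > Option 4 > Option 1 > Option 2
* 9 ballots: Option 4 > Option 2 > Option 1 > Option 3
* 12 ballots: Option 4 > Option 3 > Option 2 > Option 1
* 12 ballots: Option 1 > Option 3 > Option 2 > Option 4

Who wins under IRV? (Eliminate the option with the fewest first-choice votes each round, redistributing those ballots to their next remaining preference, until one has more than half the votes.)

Option 3

Round 1: Option 1 22, Option 2 11, Option 3 18, Option 4 33. Option 2 eliminated.
Round 2: Option 1 22, Option 3 29, Option 4 33. Option 1 eliminated.
Round 3: Option 3 51, Option 4 33. Option 3 has a majority (≥43).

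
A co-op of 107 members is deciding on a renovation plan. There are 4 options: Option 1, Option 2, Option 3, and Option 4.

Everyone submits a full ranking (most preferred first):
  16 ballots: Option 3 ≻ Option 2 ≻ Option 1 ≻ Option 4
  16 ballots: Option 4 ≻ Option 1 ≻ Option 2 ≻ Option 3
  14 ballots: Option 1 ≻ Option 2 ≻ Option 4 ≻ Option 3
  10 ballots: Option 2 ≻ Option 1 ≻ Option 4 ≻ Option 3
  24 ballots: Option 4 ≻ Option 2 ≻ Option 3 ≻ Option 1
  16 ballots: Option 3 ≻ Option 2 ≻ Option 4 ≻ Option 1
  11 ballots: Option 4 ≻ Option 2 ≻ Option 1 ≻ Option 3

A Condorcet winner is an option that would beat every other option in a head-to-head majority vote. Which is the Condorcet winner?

Option 2 vs Option 1: 77–30
Option 2 vs Option 3: 75–32
Option 2 vs Option 4: 56–51
Option 2 beats every other option.

Option 2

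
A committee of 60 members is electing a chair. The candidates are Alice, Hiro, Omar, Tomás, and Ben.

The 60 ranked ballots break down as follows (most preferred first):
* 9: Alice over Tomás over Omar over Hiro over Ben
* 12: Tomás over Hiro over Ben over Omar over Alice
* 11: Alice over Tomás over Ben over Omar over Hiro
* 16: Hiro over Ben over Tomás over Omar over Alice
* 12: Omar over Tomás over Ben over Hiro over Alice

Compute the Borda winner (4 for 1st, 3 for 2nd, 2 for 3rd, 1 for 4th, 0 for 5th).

Alice: 9×4 + 12×0 + 11×4 + 16×0 + 12×0 = 80
Hiro: 9×1 + 12×3 + 11×0 + 16×4 + 12×1 = 121
Omar: 9×2 + 12×1 + 11×1 + 16×1 + 12×4 = 105
Tomás: 9×3 + 12×4 + 11×3 + 16×2 + 12×3 = 176
Ben: 9×0 + 12×2 + 11×2 + 16×3 + 12×2 = 118

Tomás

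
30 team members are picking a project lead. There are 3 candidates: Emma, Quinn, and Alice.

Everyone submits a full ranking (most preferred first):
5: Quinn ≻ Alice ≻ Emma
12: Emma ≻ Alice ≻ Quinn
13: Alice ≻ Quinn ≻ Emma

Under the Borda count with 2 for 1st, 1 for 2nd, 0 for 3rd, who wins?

Alice

Emma: 5×0 + 12×2 + 13×0 = 24
Quinn: 5×2 + 12×0 + 13×1 = 23
Alice: 5×1 + 12×1 + 13×2 = 43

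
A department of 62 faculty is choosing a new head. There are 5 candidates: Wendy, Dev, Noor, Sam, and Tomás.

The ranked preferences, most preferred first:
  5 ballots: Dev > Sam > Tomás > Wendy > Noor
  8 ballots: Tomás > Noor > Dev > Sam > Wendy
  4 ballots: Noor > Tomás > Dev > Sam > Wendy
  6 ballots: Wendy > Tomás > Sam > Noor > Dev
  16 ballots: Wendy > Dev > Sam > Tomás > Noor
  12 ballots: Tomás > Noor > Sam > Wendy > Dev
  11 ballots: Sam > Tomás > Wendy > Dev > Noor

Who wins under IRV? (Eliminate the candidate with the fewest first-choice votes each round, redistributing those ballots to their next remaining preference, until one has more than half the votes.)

Round 1: Wendy 22, Dev 5, Noor 4, Sam 11, Tomás 20. Noor eliminated.
Round 2: Wendy 22, Dev 5, Sam 11, Tomás 24. Dev eliminated.
Round 3: Wendy 22, Sam 16, Tomás 24. Sam eliminated.
Round 4: Wendy 22, Tomás 40. Tomás has a majority (≥32).

Tomás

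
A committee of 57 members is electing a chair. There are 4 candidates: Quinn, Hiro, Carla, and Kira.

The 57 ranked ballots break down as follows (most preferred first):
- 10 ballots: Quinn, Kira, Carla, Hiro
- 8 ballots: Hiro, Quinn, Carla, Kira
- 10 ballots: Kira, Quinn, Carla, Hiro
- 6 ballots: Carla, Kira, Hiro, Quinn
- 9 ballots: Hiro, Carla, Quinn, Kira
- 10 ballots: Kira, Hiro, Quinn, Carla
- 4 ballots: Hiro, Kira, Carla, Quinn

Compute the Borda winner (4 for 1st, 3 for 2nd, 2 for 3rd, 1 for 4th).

Quinn: 10×4 + 8×3 + 10×3 + 6×1 + 9×2 + 10×2 + 4×1 = 142
Hiro: 10×1 + 8×4 + 10×1 + 6×2 + 9×4 + 10×3 + 4×4 = 146
Carla: 10×2 + 8×2 + 10×2 + 6×4 + 9×3 + 10×1 + 4×2 = 125
Kira: 10×3 + 8×1 + 10×4 + 6×3 + 9×1 + 10×4 + 4×3 = 157

Kira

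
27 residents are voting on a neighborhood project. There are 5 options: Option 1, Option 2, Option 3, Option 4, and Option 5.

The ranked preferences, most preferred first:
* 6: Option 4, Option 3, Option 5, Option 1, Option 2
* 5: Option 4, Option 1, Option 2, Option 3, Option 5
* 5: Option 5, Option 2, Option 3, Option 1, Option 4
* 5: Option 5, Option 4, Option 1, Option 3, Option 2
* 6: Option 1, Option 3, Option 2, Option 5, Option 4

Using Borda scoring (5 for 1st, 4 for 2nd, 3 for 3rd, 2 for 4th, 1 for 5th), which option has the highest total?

Option 1: 6×2 + 5×4 + 5×2 + 5×3 + 6×5 = 87
Option 2: 6×1 + 5×3 + 5×4 + 5×1 + 6×3 = 64
Option 3: 6×4 + 5×2 + 5×3 + 5×2 + 6×4 = 83
Option 4: 6×5 + 5×5 + 5×1 + 5×4 + 6×1 = 86
Option 5: 6×3 + 5×1 + 5×5 + 5×5 + 6×2 = 85

Option 1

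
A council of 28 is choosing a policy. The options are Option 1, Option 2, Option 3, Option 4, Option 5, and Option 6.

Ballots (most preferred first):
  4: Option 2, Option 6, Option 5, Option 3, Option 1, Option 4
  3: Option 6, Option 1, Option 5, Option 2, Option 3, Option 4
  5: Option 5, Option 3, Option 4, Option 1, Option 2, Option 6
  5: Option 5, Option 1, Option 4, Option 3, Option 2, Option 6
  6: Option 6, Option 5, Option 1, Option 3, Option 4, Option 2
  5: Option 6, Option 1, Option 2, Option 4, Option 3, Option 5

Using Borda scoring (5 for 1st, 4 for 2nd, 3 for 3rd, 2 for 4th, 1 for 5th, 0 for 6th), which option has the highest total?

Option 5

Option 1: 4×1 + 3×4 + 5×2 + 5×4 + 6×3 + 5×4 = 84
Option 2: 4×5 + 3×2 + 5×1 + 5×1 + 6×0 + 5×3 = 51
Option 3: 4×2 + 3×1 + 5×4 + 5×2 + 6×2 + 5×1 = 58
Option 4: 4×0 + 3×0 + 5×3 + 5×3 + 6×1 + 5×2 = 46
Option 5: 4×3 + 3×3 + 5×5 + 5×5 + 6×4 + 5×0 = 95
Option 6: 4×4 + 3×5 + 5×0 + 5×0 + 6×5 + 5×5 = 86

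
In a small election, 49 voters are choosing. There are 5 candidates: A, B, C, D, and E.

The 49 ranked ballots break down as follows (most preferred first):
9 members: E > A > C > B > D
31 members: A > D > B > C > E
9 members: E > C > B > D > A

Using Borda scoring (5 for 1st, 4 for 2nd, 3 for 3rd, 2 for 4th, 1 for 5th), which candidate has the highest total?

A

A: 9×4 + 31×5 + 9×1 = 200
B: 9×2 + 31×3 + 9×3 = 138
C: 9×3 + 31×2 + 9×4 = 125
D: 9×1 + 31×4 + 9×2 = 151
E: 9×5 + 31×1 + 9×5 = 121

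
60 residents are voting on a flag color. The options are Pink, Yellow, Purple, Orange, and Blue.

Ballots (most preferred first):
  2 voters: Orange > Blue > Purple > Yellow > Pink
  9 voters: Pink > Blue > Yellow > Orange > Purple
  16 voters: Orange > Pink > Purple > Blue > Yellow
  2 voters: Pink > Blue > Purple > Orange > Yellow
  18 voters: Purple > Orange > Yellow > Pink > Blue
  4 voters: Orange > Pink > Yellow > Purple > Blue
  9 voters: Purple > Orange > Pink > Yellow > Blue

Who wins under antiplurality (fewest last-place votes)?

Orange

Last-place votes: Pink 2, Yellow 18, Purple 9, Orange 0, Blue 31.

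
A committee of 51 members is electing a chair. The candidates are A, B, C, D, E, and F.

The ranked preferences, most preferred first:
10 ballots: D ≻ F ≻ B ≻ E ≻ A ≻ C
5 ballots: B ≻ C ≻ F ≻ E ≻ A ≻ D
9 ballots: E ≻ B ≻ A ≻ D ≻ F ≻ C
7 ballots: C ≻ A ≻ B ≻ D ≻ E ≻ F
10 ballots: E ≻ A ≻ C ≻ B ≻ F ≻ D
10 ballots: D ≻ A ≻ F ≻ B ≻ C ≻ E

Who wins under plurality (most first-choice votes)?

First-place votes: A 0, B 5, C 7, D 20, E 19, F 0.

D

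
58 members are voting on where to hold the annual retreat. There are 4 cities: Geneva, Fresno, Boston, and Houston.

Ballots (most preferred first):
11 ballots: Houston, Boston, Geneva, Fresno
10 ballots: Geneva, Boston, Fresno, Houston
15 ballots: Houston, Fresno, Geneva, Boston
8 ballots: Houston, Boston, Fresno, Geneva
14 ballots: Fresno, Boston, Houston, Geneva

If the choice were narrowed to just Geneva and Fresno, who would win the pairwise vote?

Geneva is ranked above Fresno on 21 ballots; Fresno above Geneva on 37.

Fresno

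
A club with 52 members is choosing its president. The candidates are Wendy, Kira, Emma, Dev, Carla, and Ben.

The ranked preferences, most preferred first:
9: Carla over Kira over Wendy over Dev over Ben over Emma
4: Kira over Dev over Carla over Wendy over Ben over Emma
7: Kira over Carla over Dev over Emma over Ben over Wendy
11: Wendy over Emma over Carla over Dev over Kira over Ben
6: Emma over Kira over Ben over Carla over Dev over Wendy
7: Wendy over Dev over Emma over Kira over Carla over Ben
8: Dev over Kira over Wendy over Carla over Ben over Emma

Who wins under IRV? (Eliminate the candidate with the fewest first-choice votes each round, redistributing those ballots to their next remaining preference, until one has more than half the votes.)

Round 1: Wendy 18, Kira 11, Emma 6, Dev 8, Carla 9, Ben 0. Ben eliminated.
Round 2: Wendy 18, Kira 11, Emma 6, Dev 8, Carla 9. Emma eliminated.
Round 3: Wendy 18, Kira 17, Dev 8, Carla 9. Dev eliminated.
Round 4: Wendy 18, Kira 25, Carla 9. Carla eliminated.
Round 5: Wendy 18, Kira 34. Kira has a majority (≥27).

Kira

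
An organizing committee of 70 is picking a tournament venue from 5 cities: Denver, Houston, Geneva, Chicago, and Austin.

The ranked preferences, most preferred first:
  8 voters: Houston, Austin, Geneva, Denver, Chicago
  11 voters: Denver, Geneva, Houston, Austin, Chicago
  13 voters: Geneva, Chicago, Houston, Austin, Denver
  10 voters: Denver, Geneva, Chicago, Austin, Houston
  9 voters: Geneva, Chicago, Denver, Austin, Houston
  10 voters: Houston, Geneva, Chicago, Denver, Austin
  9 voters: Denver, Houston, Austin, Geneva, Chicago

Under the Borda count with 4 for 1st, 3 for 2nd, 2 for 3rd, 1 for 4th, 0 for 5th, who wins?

Denver: 8×1 + 11×4 + 13×0 + 10×4 + 9×2 + 10×1 + 9×4 = 156
Houston: 8×4 + 11×2 + 13×2 + 10×0 + 9×0 + 10×4 + 9×3 = 147
Geneva: 8×2 + 11×3 + 13×4 + 10×3 + 9×4 + 10×3 + 9×1 = 206
Chicago: 8×0 + 11×0 + 13×3 + 10×2 + 9×3 + 10×2 + 9×0 = 106
Austin: 8×3 + 11×1 + 13×1 + 10×1 + 9×1 + 10×0 + 9×2 = 85

Geneva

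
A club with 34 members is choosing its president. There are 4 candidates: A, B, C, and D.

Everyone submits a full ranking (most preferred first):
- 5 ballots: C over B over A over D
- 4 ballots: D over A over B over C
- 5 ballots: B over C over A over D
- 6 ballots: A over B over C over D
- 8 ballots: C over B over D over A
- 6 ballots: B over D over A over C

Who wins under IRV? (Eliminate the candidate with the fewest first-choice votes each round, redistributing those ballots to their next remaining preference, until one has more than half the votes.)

B

Round 1: A 6, B 11, C 13, D 4. D eliminated.
Round 2: A 10, B 11, C 13. A eliminated.
Round 3: B 21, C 13. B has a majority (≥18).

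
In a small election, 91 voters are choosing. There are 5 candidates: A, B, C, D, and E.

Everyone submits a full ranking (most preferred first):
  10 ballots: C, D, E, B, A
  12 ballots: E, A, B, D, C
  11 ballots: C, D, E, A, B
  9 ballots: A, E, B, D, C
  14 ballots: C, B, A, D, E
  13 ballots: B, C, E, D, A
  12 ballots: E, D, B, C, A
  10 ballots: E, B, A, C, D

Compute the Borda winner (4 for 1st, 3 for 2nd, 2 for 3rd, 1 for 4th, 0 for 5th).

A: 10×0 + 12×3 + 11×1 + 9×4 + 14×2 + 13×0 + 12×0 + 10×2 = 131
B: 10×1 + 12×2 + 11×0 + 9×2 + 14×3 + 13×4 + 12×2 + 10×3 = 200
C: 10×4 + 12×0 + 11×4 + 9×0 + 14×4 + 13×3 + 12×1 + 10×1 = 201
D: 10×3 + 12×1 + 11×3 + 9×1 + 14×1 + 13×1 + 12×3 + 10×0 = 147
E: 10×2 + 12×4 + 11×2 + 9×3 + 14×0 + 13×2 + 12×4 + 10×4 = 231

E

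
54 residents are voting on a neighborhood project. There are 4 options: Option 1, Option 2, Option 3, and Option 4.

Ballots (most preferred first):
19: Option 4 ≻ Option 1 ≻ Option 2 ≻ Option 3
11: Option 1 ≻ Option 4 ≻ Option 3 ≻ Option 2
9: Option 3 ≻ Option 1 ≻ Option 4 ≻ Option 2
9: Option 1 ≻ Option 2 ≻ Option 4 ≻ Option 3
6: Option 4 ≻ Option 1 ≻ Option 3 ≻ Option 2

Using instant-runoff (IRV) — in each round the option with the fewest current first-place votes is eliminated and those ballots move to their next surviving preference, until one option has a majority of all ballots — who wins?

Round 1: Option 1 20, Option 2 0, Option 3 9, Option 4 25. Option 2 eliminated.
Round 2: Option 1 20, Option 3 9, Option 4 25. Option 3 eliminated.
Round 3: Option 1 29, Option 4 25. Option 1 has a majority (≥28).

Option 1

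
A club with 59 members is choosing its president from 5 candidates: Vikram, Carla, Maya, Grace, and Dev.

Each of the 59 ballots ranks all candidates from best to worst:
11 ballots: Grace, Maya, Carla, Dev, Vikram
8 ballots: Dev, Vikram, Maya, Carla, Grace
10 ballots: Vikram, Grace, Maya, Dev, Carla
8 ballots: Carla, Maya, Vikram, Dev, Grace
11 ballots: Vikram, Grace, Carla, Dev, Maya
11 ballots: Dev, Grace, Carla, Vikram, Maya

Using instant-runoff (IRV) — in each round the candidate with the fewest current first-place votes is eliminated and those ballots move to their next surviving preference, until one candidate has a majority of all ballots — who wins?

Dev

Round 1: Vikram 21, Carla 8, Maya 0, Grace 11, Dev 19. Maya eliminated.
Round 2: Vikram 21, Carla 8, Grace 11, Dev 19. Carla eliminated.
Round 3: Vikram 29, Grace 11, Dev 19. Grace eliminated.
Round 4: Vikram 29, Dev 30. Dev has a majority (≥30).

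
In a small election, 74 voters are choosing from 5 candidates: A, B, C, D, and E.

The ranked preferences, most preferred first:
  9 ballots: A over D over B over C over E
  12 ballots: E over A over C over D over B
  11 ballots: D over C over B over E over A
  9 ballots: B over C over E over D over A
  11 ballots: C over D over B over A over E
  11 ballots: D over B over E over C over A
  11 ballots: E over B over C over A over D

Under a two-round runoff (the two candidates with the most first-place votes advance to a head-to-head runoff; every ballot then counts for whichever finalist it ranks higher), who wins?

Round 1 first-place votes: A 9, B 9, C 11, D 22, E 23. E and D advance.
Runoff: E is ranked above D on 32 ballots, D above E on 42.

D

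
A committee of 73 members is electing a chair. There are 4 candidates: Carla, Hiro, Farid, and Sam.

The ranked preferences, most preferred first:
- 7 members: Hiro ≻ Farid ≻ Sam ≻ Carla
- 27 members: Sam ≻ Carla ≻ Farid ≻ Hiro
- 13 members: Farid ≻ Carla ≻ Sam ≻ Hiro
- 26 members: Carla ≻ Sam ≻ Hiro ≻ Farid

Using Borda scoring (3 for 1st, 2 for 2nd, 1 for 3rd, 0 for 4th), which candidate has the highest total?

Carla

Carla: 7×0 + 27×2 + 13×2 + 26×3 = 158
Hiro: 7×3 + 27×0 + 13×0 + 26×1 = 47
Farid: 7×2 + 27×1 + 13×3 + 26×0 = 80
Sam: 7×1 + 27×3 + 13×1 + 26×2 = 153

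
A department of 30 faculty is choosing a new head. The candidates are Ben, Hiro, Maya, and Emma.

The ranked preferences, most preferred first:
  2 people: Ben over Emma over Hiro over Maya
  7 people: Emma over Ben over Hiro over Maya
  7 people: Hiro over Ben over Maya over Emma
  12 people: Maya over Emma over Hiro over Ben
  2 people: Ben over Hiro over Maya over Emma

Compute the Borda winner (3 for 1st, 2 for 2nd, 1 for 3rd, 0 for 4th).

Emma

Ben: 2×3 + 7×2 + 7×2 + 12×0 + 2×3 = 40
Hiro: 2×1 + 7×1 + 7×3 + 12×1 + 2×2 = 46
Maya: 2×0 + 7×0 + 7×1 + 12×3 + 2×1 = 45
Emma: 2×2 + 7×3 + 7×0 + 12×2 + 2×0 = 49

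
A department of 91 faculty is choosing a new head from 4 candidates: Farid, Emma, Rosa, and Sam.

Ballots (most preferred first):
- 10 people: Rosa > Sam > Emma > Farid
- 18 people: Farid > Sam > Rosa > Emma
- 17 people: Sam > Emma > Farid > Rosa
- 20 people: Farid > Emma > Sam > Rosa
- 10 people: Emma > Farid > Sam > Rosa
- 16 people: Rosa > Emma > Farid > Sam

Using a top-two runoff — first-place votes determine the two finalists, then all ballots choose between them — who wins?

Farid

Round 1 first-place votes: Farid 38, Emma 10, Rosa 26, Sam 17. Farid and Rosa advance.
Runoff: Farid is ranked above Rosa on 65 ballots, Rosa above Farid on 26.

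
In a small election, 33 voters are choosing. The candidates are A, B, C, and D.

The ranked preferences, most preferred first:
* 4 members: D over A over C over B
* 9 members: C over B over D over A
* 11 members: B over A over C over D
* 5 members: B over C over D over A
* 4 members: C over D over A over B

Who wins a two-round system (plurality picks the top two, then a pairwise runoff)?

Round 1 first-place votes: A 0, B 16, C 13, D 4. B and C advance.
Runoff: B is ranked above C on 16 ballots, C above B on 17.

C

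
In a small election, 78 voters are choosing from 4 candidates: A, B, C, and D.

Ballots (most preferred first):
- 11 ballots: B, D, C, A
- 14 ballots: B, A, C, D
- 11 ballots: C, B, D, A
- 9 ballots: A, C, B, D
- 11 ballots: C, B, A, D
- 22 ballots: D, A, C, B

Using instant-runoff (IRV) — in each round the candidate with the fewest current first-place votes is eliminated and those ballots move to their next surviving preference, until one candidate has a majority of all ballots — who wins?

Round 1: A 9, B 25, C 22, D 22. A eliminated.
Round 2: B 25, C 31, D 22. D eliminated.
Round 3: B 25, C 53. C has a majority (≥40).

C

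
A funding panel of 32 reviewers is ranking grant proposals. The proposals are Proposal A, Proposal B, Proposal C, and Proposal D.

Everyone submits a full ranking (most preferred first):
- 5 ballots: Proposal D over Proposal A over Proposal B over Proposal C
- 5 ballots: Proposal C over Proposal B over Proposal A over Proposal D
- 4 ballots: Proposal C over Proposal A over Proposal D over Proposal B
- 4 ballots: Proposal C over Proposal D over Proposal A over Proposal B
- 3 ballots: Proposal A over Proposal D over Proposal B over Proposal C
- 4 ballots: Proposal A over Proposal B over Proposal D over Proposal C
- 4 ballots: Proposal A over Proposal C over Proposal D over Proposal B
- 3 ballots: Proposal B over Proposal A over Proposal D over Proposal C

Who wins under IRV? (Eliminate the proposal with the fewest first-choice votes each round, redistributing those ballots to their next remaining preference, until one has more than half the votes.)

Proposal A

Round 1: Proposal A 11, Proposal B 3, Proposal C 13, Proposal D 5. Proposal B eliminated.
Round 2: Proposal A 14, Proposal C 13, Proposal D 5. Proposal D eliminated.
Round 3: Proposal A 19, Proposal C 13. Proposal A has a majority (≥17).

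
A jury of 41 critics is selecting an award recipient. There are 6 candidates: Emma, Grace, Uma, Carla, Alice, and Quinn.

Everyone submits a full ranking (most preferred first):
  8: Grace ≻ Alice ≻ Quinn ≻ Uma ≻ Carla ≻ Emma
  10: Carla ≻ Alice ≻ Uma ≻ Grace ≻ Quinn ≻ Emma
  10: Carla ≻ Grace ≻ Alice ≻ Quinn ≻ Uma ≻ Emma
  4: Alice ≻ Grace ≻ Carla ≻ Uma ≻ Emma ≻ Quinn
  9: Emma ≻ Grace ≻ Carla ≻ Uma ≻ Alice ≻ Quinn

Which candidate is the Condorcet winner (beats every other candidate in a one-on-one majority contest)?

Grace

Grace vs Emma: 32–9
Grace vs Uma: 31–10
Grace vs Carla: 21–20
Grace vs Alice: 27–14
Grace vs Quinn: 41–0
Grace beats every other candidate.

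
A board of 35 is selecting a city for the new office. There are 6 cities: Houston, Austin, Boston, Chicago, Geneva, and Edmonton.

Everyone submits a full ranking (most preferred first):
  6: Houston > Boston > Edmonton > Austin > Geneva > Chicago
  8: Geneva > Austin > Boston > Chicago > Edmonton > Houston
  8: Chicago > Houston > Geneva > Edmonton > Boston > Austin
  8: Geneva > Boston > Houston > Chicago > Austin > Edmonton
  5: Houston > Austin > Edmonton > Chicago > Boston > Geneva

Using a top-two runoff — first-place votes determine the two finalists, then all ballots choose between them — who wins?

Round 1 first-place votes: Houston 11, Austin 0, Boston 0, Chicago 8, Geneva 16, Edmonton 0. Geneva and Houston advance.
Runoff: Geneva is ranked above Houston on 16 ballots, Houston above Geneva on 19.

Houston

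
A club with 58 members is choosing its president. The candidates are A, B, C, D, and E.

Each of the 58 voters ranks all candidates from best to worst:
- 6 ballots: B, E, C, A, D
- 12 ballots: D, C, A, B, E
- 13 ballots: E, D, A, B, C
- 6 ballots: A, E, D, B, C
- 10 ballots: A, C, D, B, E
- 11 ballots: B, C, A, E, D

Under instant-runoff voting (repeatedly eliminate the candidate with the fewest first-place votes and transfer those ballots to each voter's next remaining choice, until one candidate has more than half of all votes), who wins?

Round 1: A 16, B 17, C 0, D 12, E 13. C eliminated.
Round 2: A 16, B 17, D 12, E 13. D eliminated.
Round 3: A 28, B 17, E 13. E eliminated.
Round 4: A 41, B 17. A has a majority (≥30).

A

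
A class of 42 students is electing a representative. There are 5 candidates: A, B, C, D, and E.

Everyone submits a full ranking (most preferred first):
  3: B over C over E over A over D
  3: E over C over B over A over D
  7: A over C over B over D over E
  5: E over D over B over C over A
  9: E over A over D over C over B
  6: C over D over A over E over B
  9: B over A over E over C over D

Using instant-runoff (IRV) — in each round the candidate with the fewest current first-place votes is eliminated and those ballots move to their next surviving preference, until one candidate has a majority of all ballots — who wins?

Round 1: A 7, B 12, C 6, D 0, E 17. D eliminated.
Round 2: A 7, B 12, C 6, E 17. C eliminated.
Round 3: A 13, B 12, E 17. B eliminated.
Round 4: A 22, E 20. A has a majority (≥22).

A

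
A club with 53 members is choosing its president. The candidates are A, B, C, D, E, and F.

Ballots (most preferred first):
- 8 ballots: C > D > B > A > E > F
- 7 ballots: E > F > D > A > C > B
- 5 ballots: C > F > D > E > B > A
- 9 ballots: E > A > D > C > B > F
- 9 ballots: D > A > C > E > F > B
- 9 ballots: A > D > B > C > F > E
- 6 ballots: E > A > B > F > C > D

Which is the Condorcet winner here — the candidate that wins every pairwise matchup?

D

D vs A: 29–24
D vs B: 47–6
D vs C: 34–19
D vs E: 31–22
D vs F: 35–18
D beats every other candidate.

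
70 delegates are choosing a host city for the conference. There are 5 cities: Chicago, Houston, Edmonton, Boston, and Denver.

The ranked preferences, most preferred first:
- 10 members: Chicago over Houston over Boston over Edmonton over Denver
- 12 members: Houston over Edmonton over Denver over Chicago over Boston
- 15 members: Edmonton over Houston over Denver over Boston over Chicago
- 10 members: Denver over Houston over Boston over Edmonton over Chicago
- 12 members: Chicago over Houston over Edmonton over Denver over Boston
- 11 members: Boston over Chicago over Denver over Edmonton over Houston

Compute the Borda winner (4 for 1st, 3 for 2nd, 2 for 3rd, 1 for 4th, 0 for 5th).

Chicago: 10×4 + 12×1 + 15×0 + 10×0 + 12×4 + 11×3 = 133
Houston: 10×3 + 12×4 + 15×3 + 10×3 + 12×3 + 11×0 = 189
Edmonton: 10×1 + 12×3 + 15×4 + 10×1 + 12×2 + 11×1 = 151
Boston: 10×2 + 12×0 + 15×1 + 10×2 + 12×0 + 11×4 = 99
Denver: 10×0 + 12×2 + 15×2 + 10×4 + 12×1 + 11×2 = 128

Houston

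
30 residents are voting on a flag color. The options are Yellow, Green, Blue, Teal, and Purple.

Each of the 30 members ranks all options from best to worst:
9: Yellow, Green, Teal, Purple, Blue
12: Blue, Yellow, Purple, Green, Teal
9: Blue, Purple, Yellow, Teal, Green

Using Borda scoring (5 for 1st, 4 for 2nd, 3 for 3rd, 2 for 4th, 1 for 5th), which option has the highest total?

Yellow: 9×5 + 12×4 + 9×3 = 120
Green: 9×4 + 12×2 + 9×1 = 69
Blue: 9×1 + 12×5 + 9×5 = 114
Teal: 9×3 + 12×1 + 9×2 = 57
Purple: 9×2 + 12×3 + 9×4 = 90

Yellow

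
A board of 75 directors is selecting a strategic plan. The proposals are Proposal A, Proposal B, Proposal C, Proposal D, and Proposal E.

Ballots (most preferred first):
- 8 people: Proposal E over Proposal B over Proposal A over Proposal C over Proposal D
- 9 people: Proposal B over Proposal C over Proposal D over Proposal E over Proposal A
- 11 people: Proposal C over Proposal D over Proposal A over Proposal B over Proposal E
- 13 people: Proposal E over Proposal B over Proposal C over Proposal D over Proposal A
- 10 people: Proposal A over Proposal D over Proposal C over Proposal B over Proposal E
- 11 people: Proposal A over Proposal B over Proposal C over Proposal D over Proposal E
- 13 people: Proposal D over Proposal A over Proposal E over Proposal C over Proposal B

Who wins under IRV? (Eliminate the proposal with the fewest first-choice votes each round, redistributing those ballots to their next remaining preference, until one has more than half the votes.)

Proposal A

Round 1: Proposal A 21, Proposal B 9, Proposal C 11, Proposal D 13, Proposal E 21. Proposal B eliminated.
Round 2: Proposal A 21, Proposal C 20, Proposal D 13, Proposal E 21. Proposal D eliminated.
Round 3: Proposal A 34, Proposal C 20, Proposal E 21. Proposal C eliminated.
Round 4: Proposal A 45, Proposal E 30. Proposal A has a majority (≥38).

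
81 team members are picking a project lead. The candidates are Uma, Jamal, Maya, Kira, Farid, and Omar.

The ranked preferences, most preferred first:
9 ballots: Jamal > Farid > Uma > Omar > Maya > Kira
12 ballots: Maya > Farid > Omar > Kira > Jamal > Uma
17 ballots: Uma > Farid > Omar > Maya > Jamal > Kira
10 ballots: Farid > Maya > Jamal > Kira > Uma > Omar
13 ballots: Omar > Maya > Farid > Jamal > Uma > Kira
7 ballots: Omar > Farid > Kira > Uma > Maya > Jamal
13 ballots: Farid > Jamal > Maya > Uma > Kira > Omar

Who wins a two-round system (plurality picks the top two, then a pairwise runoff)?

Round 1 first-place votes: Uma 17, Jamal 9, Maya 12, Kira 0, Farid 23, Omar 20. Farid and Omar advance.
Runoff: Farid is ranked above Omar on 61 ballots, Omar above Farid on 20.

Farid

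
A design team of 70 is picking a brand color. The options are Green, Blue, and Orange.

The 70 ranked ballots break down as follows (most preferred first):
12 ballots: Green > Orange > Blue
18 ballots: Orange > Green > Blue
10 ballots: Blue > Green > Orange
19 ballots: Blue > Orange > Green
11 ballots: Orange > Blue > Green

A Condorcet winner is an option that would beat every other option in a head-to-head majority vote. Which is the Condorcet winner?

Orange vs Green: 48–22
Orange vs Blue: 41–29
Orange beats every other option.

Orange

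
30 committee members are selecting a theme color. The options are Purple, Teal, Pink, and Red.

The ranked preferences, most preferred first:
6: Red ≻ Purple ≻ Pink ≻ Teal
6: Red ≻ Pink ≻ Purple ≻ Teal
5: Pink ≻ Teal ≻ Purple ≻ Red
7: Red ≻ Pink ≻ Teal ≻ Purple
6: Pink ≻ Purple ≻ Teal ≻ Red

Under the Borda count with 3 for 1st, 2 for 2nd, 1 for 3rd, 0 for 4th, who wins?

Pink

Purple: 6×2 + 6×1 + 5×1 + 7×0 + 6×2 = 35
Teal: 6×0 + 6×0 + 5×2 + 7×1 + 6×1 = 23
Pink: 6×1 + 6×2 + 5×3 + 7×2 + 6×3 = 65
Red: 6×3 + 6×3 + 5×0 + 7×3 + 6×0 = 57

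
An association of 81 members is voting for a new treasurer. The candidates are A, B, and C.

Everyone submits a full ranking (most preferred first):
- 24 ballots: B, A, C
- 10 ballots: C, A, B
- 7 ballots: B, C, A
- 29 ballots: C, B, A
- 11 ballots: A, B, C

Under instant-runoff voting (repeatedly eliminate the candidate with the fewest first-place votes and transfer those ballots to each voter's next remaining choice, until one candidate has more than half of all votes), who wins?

B

Round 1: A 11, B 31, C 39. A eliminated.
Round 2: B 42, C 39. B has a majority (≥41).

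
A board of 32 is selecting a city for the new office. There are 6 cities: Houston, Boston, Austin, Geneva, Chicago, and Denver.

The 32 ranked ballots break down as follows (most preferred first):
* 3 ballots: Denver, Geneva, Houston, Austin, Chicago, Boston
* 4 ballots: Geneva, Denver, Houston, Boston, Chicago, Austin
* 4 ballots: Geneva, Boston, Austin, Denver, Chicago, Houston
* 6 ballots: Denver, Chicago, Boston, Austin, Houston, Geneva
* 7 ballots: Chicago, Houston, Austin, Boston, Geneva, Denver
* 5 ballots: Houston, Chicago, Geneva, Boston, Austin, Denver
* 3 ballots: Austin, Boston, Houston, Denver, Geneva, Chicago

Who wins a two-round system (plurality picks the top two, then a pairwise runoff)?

Geneva

Round 1 first-place votes: Houston 5, Boston 0, Austin 3, Geneva 8, Chicago 7, Denver 9. Denver and Geneva advance.
Runoff: Denver is ranked above Geneva on 12 ballots, Geneva above Denver on 20.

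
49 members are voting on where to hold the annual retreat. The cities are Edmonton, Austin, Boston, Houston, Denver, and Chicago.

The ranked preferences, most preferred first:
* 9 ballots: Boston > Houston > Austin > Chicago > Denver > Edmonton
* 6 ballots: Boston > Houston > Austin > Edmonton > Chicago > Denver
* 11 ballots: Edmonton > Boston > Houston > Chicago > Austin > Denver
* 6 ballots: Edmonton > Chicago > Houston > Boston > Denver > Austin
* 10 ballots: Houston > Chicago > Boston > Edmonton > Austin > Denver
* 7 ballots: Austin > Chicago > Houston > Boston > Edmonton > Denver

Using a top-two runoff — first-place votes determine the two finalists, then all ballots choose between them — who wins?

Boston

Round 1 first-place votes: Edmonton 17, Austin 7, Boston 15, Houston 10, Denver 0, Chicago 0. Edmonton and Boston advance.
Runoff: Edmonton is ranked above Boston on 17 ballots, Boston above Edmonton on 32.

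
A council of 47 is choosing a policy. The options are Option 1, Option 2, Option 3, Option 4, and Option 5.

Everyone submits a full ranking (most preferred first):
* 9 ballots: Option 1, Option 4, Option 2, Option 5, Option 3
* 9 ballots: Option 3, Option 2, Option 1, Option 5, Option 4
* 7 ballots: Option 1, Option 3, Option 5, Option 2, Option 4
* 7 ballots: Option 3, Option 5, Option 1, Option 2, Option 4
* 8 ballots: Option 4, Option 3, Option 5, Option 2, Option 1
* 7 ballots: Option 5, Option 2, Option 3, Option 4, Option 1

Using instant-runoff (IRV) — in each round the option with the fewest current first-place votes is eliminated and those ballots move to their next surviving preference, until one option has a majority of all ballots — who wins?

Round 1: Option 1 16, Option 2 0, Option 3 16, Option 4 8, Option 5 7. Option 2 eliminated.
Round 2: Option 1 16, Option 3 16, Option 4 8, Option 5 7. Option 5 eliminated.
Round 3: Option 1 16, Option 3 23, Option 4 8. Option 4 eliminated.
Round 4: Option 1 16, Option 3 31. Option 3 has a majority (≥24).

Option 3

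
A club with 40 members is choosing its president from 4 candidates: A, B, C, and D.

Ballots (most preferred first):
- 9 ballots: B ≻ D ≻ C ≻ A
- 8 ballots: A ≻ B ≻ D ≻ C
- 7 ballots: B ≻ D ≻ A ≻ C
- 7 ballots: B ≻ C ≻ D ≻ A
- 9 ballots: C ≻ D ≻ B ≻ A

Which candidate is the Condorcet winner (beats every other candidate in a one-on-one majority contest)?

B

B vs A: 32–8
B vs C: 31–9
B vs D: 31–9
B beats every other candidate.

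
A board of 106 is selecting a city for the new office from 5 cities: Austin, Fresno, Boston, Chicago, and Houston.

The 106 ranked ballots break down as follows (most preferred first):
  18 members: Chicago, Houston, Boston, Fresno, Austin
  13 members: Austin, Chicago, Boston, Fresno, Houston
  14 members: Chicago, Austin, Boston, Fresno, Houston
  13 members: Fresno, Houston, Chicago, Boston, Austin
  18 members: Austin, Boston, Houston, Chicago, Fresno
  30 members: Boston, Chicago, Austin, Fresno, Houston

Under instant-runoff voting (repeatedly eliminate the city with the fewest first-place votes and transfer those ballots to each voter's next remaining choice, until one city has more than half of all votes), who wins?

Chicago

Round 1: Austin 31, Fresno 13, Boston 30, Chicago 32, Houston 0. Houston eliminated.
Round 2: Austin 31, Fresno 13, Boston 30, Chicago 32. Fresno eliminated.
Round 3: Austin 31, Boston 30, Chicago 45. Boston eliminated.
Round 4: Austin 31, Chicago 75. Chicago has a majority (≥54).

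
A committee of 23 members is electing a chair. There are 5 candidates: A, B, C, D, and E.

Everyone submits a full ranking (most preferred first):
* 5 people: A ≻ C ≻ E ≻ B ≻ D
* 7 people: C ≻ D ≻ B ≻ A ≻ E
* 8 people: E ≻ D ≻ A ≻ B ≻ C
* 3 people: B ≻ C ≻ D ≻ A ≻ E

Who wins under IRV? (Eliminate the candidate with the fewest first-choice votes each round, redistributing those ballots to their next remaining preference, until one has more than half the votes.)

Round 1: A 5, B 3, C 7, D 0, E 8. D eliminated.
Round 2: A 5, B 3, C 7, E 8. B eliminated.
Round 3: A 5, C 10, E 8. A eliminated.
Round 4: C 15, E 8. C has a majority (≥12).

C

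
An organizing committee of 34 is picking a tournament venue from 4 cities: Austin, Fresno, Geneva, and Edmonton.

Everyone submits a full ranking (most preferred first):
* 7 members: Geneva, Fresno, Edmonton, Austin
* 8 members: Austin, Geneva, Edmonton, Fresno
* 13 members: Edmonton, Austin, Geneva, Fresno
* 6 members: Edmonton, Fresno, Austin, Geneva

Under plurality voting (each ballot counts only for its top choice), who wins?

Edmonton

First-place votes: Austin 8, Fresno 0, Geneva 7, Edmonton 19.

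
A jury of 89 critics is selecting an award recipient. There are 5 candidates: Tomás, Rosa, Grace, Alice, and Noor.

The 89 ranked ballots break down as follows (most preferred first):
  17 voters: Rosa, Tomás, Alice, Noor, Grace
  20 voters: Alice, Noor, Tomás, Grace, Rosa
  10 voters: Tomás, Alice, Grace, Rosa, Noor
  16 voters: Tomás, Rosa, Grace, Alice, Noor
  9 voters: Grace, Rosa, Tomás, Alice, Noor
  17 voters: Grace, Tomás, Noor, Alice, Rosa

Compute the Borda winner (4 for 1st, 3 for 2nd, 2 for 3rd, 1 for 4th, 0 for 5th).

Tomás

Tomás: 17×3 + 20×2 + 10×4 + 16×4 + 9×2 + 17×3 = 264
Rosa: 17×4 + 20×0 + 10×1 + 16×3 + 9×3 + 17×0 = 153
Grace: 17×0 + 20×1 + 10×2 + 16×2 + 9×4 + 17×4 = 176
Alice: 17×2 + 20×4 + 10×3 + 16×1 + 9×1 + 17×1 = 186
Noor: 17×1 + 20×3 + 10×0 + 16×0 + 9×0 + 17×2 = 111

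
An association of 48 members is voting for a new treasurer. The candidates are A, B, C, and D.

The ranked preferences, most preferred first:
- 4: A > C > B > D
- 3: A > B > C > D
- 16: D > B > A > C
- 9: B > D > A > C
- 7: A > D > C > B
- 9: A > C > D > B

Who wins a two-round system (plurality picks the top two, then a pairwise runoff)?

D

Round 1 first-place votes: A 23, B 9, C 0, D 16. A and D advance.
Runoff: A is ranked above D on 23 ballots, D above A on 25.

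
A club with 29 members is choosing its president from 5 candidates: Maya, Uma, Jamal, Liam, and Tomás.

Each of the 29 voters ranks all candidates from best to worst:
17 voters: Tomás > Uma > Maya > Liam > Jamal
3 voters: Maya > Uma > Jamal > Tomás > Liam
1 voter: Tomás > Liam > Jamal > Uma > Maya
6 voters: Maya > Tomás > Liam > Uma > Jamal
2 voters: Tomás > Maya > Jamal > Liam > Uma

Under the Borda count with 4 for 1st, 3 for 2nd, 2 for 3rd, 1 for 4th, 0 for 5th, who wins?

Maya: 17×2 + 3×4 + 1×0 + 6×4 + 2×3 = 76
Uma: 17×3 + 3×3 + 1×1 + 6×1 + 2×0 = 67
Jamal: 17×0 + 3×2 + 1×2 + 6×0 + 2×2 = 12
Liam: 17×1 + 3×0 + 1×3 + 6×2 + 2×1 = 34
Tomás: 17×4 + 3×1 + 1×4 + 6×3 + 2×4 = 101

Tomás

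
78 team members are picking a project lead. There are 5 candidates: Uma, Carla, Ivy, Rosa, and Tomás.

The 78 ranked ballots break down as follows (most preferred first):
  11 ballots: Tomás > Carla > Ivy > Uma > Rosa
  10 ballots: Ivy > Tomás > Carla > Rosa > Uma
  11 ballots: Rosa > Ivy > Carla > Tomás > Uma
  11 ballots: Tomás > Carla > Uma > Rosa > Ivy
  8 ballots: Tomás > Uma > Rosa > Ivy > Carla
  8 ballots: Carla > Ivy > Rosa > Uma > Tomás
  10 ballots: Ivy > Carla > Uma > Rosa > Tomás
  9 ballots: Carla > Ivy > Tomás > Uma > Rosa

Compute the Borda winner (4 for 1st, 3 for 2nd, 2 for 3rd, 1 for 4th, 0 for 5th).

Uma: 11×1 + 10×0 + 11×0 + 11×2 + 8×3 + 8×1 + 10×2 + 9×1 = 94
Carla: 11×3 + 10×2 + 11×2 + 11×3 + 8×0 + 8×4 + 10×3 + 9×4 = 206
Ivy: 11×2 + 10×4 + 11×3 + 11×0 + 8×1 + 8×3 + 10×4 + 9×3 = 194
Rosa: 11×0 + 10×1 + 11×4 + 11×1 + 8×2 + 8×2 + 10×1 + 9×0 = 107
Tomás: 11×4 + 10×3 + 11×1 + 11×4 + 8×4 + 8×0 + 10×0 + 9×2 = 179

Carla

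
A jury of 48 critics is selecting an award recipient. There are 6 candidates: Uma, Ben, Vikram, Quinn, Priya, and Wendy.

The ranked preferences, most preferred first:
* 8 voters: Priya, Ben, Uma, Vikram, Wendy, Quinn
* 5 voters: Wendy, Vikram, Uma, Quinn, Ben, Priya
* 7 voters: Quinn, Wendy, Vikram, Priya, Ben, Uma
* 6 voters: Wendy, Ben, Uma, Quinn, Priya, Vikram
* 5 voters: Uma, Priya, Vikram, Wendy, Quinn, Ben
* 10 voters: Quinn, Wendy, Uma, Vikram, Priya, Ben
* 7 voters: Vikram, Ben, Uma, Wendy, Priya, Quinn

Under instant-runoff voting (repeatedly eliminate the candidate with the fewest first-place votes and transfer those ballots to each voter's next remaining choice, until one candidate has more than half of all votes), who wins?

Round 1: Uma 5, Ben 0, Vikram 7, Quinn 17, Priya 8, Wendy 11. Ben eliminated.
Round 2: Uma 5, Vikram 7, Quinn 17, Priya 8, Wendy 11. Uma eliminated.
Round 3: Vikram 7, Quinn 17, Priya 13, Wendy 11. Vikram eliminated.
Round 4: Quinn 17, Priya 13, Wendy 18. Priya eliminated.
Round 5: Quinn 17, Wendy 31. Wendy has a majority (≥25).

Wendy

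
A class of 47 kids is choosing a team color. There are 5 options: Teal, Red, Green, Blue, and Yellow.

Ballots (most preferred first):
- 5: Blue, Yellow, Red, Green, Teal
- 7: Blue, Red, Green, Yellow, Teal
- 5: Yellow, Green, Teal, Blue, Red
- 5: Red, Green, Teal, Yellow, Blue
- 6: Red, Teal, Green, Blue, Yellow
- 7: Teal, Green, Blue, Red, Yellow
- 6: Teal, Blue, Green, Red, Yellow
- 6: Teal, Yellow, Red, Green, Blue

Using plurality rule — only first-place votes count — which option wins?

Teal

First-place votes: Teal 19, Red 11, Green 0, Blue 12, Yellow 5.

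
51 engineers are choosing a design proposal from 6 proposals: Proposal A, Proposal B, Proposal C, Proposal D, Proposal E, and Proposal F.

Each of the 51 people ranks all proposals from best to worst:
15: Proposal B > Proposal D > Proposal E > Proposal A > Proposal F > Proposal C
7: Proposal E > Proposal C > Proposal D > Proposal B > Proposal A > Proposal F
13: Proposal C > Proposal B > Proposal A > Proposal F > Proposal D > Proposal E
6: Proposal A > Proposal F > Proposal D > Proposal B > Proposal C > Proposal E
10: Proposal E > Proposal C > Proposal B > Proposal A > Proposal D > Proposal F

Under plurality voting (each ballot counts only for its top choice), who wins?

First-place votes: Proposal A 6, Proposal B 15, Proposal C 13, Proposal D 0, Proposal E 17, Proposal F 0.

Proposal E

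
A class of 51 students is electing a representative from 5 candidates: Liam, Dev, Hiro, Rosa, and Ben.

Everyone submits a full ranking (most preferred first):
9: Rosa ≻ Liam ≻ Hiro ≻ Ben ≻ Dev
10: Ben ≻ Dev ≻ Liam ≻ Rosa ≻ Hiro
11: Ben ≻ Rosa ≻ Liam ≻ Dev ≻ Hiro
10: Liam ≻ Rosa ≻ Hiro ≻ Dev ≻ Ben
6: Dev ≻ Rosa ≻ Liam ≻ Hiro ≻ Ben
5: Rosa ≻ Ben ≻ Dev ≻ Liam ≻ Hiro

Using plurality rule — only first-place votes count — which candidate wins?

Ben

First-place votes: Liam 10, Dev 6, Hiro 0, Rosa 14, Ben 21.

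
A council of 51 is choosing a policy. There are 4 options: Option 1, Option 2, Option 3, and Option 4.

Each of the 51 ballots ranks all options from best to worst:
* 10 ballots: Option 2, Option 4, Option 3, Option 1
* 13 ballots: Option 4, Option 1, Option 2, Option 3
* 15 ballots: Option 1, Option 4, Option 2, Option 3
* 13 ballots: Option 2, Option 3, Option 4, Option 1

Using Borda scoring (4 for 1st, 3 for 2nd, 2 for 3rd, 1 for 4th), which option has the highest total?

Option 1: 10×1 + 13×3 + 15×4 + 13×1 = 122
Option 2: 10×4 + 13×2 + 15×2 + 13×4 = 148
Option 3: 10×2 + 13×1 + 15×1 + 13×3 = 87
Option 4: 10×3 + 13×4 + 15×3 + 13×2 = 153

Option 4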